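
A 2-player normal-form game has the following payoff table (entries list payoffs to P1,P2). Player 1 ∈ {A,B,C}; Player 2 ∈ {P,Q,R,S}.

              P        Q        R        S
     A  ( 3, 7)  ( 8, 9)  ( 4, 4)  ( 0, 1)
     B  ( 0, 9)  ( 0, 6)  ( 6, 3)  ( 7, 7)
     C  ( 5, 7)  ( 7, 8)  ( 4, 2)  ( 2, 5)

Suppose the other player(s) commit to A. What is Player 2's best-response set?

P2 best: {Q}

u_2(P vs A) = 7
u_2(Q vs A) = 9
u_2(R vs A) = 4
u_2(S vs A) = 1
max payoff 9 at {Q}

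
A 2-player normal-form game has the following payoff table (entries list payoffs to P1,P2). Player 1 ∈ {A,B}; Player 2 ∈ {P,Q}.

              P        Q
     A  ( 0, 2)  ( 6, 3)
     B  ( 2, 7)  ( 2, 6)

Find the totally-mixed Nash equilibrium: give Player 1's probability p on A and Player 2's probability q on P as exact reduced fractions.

(p,q) = (1/2, 2/3)

P1 indiff ⇒ q·0+(1-q)·6 = q·2+(1-q)·2 ⇒ q(-2) = (1-q)(-4) ⇒ q = 2/3
P2 indiff ⇒ p·2+(1-p)·7 = p·3+(1-p)·6 ⇒ p(-1) = (1-p)(-1) ⇒ p = 1/2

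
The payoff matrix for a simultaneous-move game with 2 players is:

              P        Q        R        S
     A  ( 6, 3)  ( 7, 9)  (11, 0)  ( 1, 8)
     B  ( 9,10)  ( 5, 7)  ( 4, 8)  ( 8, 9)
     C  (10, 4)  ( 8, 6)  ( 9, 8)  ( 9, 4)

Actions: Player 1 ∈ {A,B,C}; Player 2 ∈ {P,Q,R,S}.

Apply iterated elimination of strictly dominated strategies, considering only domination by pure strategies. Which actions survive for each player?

IESDS → P1:{A,C} P2:{Q,R}

P1 drop B (C beats it: P:10>9 Q:8>5 R:9>4 S:9>8)
P2 drop P (Q beats it: A:9>3 C:6>4)
P2 drop S (Q beats it: A:9>8 C:6>4)
P1→{A,C} P2→{Q,R}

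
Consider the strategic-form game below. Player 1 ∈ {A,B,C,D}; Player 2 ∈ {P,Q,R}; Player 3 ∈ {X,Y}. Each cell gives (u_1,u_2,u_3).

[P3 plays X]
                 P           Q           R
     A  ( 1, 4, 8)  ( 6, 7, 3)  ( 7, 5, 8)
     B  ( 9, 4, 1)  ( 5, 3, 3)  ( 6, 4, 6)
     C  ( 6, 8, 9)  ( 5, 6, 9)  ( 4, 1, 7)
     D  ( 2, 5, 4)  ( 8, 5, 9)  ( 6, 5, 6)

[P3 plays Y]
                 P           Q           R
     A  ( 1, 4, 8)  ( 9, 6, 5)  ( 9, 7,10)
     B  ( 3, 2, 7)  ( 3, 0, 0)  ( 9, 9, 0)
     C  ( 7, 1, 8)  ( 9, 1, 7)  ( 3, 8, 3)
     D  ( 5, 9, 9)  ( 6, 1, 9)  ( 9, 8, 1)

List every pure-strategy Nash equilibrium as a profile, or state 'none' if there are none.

(A,P,X): not NE [P1→B gives 9>1; P2→Q gives 7>4]
(A,P,Y): not NE [P1→C gives 7>1; P2→R gives 7>4]
(A,Q,X): not NE [P1→D gives 8>6; P3→Y gives 5>3]
(A,Q,Y): not NE [P2→R gives 7>6]
(A,R,X): not NE [P2→Q gives 7>5; P3→Y gives 10>8]
(A,R,Y): NE
(B,P,X): not NE [P3→Y gives 7>1]
(B,P,Y): not NE [P1→C gives 7>3; P2→R gives 9>2]
(B,Q,X): not NE [P1→D gives 8>5; P2→R gives 4>3]
(B,Q,Y): not NE [P1→C gives 9>3; P2→R gives 9>0; P3→X gives 3>0]
(B,R,X): not NE [P1→A gives 7>6]
(B,R,Y): not NE [P3→X gives 6>0]
(C,P,X): not NE [P1→B gives 9>6]
(C,P,Y): not NE [P2→R gives 8>1; P3→X gives 9>8]
(C,Q,X): not NE [P1→D gives 8>5; P2→P gives 8>6]
(C,Q,Y): not NE [P2→R gives 8>1; P3→X gives 9>7]
(C,R,X): not NE [P1→A gives 7>4; P2→P gives 8>1]
(C,R,Y): not NE [P1→D gives 9>3; P3→X gives 7>3]
(D,P,X): not NE [P1→B gives 9>2; P3→Y gives 9>4]
(D,P,Y): not NE [P1→C gives 7>5]
(D,Q,X): NE
(D,Q,Y): not NE [P1→C gives 9>6; P2→P gives 9>1]
(D,R,X): not NE [P1→A gives 7>6]
(D,R,Y): not NE [P2→P gives 9>8; P3→X gives 6>1]

PSNE = {(A,R,Y), (D,Q,X)}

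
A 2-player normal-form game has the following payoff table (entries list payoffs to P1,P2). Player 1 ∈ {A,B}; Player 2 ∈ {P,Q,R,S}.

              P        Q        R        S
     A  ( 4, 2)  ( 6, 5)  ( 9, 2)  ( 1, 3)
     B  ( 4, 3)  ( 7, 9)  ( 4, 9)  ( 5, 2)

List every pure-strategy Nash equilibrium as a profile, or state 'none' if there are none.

(A,P): not NE [P2→Q gives 5>2]
(A,Q): not NE [P1→B gives 7>6]
(A,R): not NE [P2→Q gives 5>2]
(A,S): not NE [P1→B gives 5>1; P2→Q gives 5>3]
(B,P): not NE [P2→R gives 9>3]
(B,Q): NE
(B,R): not NE [P1→A gives 9>4]
(B,S): not NE [P2→R gives 9>2]

NE set: (B,Q)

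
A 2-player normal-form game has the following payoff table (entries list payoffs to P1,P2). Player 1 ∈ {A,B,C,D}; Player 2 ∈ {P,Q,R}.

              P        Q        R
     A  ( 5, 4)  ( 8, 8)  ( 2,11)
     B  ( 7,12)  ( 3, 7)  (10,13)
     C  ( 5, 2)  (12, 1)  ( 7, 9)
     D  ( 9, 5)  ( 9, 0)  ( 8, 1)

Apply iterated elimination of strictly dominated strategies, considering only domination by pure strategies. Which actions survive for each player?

IESDS → P1:{B,D} P2:{P,R}

P1 drop A (D beats it: P:9>5 Q:9>8 R:8>2)
P2 drop Q (P beats it: B:12>7 C:2>1 D:5>0)
P1 drop C (B beats it: P:7>5 R:10>7)
P1→{B,D} P2→{P,R}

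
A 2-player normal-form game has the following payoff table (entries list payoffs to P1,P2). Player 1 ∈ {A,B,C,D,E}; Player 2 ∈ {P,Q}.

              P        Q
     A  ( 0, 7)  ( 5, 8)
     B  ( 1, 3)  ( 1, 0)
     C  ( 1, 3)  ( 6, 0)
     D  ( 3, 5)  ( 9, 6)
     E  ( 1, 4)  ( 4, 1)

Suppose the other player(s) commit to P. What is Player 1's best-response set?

P1 best: {D}

u_1(A vs P) = 0
u_1(B vs P) = 1
u_1(C vs P) = 1
u_1(D vs P) = 3
u_1(E vs P) = 1
max payoff 3 at {D}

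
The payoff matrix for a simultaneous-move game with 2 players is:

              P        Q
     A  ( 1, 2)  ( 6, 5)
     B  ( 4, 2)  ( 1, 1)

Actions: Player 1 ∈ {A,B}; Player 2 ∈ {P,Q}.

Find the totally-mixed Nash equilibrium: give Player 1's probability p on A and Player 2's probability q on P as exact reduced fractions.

P1 indiff ⇒ q·1+(1-q)·6 = q·4+(1-q)·1 ⇒ q(-3) = (1-q)(-5) ⇒ q = 5/8
P2 indiff ⇒ p·2+(1-p)·2 = p·5+(1-p)·1 ⇒ p(-3) = (1-p)(-1) ⇒ p = 1/4

P1 mixes 1/4 on A; P2 mixes 5/8 on P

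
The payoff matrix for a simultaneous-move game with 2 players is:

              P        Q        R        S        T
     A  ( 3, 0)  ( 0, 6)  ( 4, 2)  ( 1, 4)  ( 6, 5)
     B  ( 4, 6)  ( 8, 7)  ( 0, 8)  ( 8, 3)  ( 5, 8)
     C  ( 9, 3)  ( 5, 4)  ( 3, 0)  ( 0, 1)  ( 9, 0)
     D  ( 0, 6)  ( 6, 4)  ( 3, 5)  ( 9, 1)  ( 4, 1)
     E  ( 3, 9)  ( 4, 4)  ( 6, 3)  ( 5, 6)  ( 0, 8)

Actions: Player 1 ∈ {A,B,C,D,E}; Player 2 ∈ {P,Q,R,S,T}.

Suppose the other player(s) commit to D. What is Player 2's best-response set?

BR_2 = {P}

u_2(P vs D) = 6
u_2(Q vs D) = 4
u_2(R vs D) = 5
u_2(S vs D) = 1
u_2(T vs D) = 1
max payoff 6 at {P}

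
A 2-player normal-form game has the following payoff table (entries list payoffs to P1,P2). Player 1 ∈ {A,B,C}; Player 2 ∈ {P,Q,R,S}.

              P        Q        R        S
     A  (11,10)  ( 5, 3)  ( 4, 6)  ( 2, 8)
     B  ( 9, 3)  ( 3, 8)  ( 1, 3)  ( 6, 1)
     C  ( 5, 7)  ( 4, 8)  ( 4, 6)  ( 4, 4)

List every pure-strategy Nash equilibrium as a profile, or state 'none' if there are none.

Nash profiles: (A,P)

(A,P): NE
(A,Q): not NE [P2→P gives 10>3]
(A,R): not NE [P2→P gives 10>6]
(A,S): not NE [P1→B gives 6>2; P2→P gives 10>8]
(B,P): not NE [P1→A gives 11>9; P2→Q gives 8>3]
(B,Q): not NE [P1→A gives 5>3]
(B,R): not NE [P1→C gives 4>1; P2→Q gives 8>3]
(B,S): not NE [P2→Q gives 8>1]
(C,P): not NE [P1→A gives 11>5; P2→Q gives 8>7]
(C,Q): not NE [P1→A gives 5>4]
(C,R): not NE [P2→Q gives 8>6]
(C,S): not NE [P1→B gives 6>4; P2→Q gives 8>4]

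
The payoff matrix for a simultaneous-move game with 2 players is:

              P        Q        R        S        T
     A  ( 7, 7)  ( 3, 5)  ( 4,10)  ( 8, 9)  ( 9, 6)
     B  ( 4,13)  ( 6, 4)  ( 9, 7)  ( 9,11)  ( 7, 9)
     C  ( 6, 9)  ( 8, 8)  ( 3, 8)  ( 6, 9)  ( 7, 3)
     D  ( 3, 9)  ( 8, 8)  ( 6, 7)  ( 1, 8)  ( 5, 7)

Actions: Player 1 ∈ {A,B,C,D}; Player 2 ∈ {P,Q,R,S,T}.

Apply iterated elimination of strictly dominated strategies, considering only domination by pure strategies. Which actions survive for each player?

P2 drop Q (P beats it: A:7>5 B:13>4 C:9>8 D:9>8)
P1 drop C (A beats it: P:7>6 R:4>3 S:8>6 T:9>7)
P1 drop D (B beats it: P:4>3 R:9>6 S:9>1 T:7>5)
P2 drop T (P beats it: A:7>6 B:13>9)
P1→{A,B} P2→{P,R,S}

Remaining: P1:{A,B} P2:{P,R,S}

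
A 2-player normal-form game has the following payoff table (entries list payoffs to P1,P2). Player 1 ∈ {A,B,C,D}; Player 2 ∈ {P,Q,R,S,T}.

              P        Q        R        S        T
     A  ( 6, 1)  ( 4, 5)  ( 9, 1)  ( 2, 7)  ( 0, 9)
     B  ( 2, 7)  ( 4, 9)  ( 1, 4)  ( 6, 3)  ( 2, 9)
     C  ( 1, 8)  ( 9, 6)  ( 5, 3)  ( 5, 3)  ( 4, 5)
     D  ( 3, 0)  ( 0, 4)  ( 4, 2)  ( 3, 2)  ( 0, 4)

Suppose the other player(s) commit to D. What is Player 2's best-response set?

argmax u_2 = {Q,T}

u_2(P vs D) = 0
u_2(Q vs D) = 4
u_2(R vs D) = 2
u_2(S vs D) = 2
u_2(T vs D) = 4
max payoff 4 at {Q,T}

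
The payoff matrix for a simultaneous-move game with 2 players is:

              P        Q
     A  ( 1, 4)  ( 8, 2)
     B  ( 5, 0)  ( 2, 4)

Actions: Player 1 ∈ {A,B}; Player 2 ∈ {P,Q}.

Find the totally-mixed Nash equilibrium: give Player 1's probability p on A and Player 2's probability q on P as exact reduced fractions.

P1 indiff ⇒ q·1+(1-q)·8 = q·5+(1-q)·2 ⇒ q(-4) = (1-q)(-6) ⇒ q = 3/5
P2 indiff ⇒ p·4+(1-p)·0 = p·2+(1-p)·4 ⇒ p(2) = (1-p)(4) ⇒ p = 2/3

p=2/3, q=3/5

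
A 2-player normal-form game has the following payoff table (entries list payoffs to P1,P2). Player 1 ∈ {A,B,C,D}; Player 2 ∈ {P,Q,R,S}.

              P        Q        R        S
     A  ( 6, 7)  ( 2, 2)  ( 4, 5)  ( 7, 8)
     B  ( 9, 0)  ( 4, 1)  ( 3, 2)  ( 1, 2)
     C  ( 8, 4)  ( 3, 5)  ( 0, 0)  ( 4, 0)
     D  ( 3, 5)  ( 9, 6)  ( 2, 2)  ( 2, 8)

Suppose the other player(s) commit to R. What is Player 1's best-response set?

u_1(A vs R) = 4
u_1(B vs R) = 3
u_1(C vs R) = 0
u_1(D vs R) = 2
max payoff 4 at {A}

P1 best: {A}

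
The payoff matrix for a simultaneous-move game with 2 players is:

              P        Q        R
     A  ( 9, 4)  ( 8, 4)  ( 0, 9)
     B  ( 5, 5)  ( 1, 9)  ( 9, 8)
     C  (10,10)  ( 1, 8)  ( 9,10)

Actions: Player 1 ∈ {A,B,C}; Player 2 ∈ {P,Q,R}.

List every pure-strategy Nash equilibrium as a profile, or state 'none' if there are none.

PSNE = {(C,P), (C,R)}

(A,P): not NE [P1→C gives 10>9; P2→R gives 9>4]
(A,Q): not NE [P2→R gives 9>4]
(A,R): not NE [P1→C gives 9>0]
(B,P): not NE [P1→C gives 10>5; P2→Q gives 9>5]
(B,Q): not NE [P1→A gives 8>1]
(B,R): not NE [P2→Q gives 9>8]
(C,P): NE
(C,Q): not NE [P1→A gives 8>1; P2→R gives 10>8]
(C,R): NE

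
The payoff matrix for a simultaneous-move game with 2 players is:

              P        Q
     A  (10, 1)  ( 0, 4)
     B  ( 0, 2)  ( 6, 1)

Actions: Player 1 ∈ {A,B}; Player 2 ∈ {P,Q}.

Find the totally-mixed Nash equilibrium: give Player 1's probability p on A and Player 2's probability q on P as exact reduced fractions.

P1 indiff ⇒ q·10+(1-q)·0 = q·0+(1-q)·6 ⇒ q(10) = (1-q)(6) ⇒ q = 3/8
P2 indiff ⇒ p·1+(1-p)·2 = p·4+(1-p)·1 ⇒ p(-3) = (1-p)(-1) ⇒ p = 1/4

(p,q) = (1/4, 3/8)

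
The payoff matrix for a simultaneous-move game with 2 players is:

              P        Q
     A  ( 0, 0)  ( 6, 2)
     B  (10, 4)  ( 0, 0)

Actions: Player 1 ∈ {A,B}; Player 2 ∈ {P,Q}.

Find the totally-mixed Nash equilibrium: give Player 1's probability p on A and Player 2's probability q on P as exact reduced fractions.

P1 indiff ⇒ q·0+(1-q)·6 = q·10+(1-q)·0 ⇒ q(-10) = (1-q)(-6) ⇒ q = 3/8
P2 indiff ⇒ p·0+(1-p)·4 = p·2+(1-p)·0 ⇒ p(-2) = (1-p)(-4) ⇒ p = 2/3

p=2/3, q=3/8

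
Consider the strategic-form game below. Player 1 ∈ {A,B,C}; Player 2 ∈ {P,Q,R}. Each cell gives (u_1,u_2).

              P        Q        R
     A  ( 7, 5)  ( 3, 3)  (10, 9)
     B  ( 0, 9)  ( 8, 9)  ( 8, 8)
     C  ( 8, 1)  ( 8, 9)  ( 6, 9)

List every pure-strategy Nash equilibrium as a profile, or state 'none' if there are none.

Nash profiles: (A,R), (B,Q), (C,Q)

(A,P): not NE [P1→C gives 8>7; P2→R gives 9>5]
(A,Q): not NE [P1→C gives 8>3; P2→R gives 9>3]
(A,R): NE
(B,P): not NE [P1→C gives 8>0]
(B,Q): NE
(B,R): not NE [P1→A gives 10>8; P2→Q gives 9>8]
(C,P): not NE [P2→R gives 9>1]
(C,Q): NE
(C,R): not NE [P1→A gives 10>6]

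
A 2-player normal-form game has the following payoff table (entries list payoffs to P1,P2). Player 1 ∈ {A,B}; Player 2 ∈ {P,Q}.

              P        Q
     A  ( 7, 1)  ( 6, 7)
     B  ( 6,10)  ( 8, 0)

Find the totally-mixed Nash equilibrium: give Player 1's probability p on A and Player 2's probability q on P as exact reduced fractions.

P1 indiff ⇒ q·7+(1-q)·6 = q·6+(1-q)·8 ⇒ q(1) = (1-q)(2) ⇒ q = 2/3
P2 indiff ⇒ p·1+(1-p)·10 = p·7+(1-p)·0 ⇒ p(-6) = (1-p)(-10) ⇒ p = 5/8

(p,q) = (5/8, 2/3)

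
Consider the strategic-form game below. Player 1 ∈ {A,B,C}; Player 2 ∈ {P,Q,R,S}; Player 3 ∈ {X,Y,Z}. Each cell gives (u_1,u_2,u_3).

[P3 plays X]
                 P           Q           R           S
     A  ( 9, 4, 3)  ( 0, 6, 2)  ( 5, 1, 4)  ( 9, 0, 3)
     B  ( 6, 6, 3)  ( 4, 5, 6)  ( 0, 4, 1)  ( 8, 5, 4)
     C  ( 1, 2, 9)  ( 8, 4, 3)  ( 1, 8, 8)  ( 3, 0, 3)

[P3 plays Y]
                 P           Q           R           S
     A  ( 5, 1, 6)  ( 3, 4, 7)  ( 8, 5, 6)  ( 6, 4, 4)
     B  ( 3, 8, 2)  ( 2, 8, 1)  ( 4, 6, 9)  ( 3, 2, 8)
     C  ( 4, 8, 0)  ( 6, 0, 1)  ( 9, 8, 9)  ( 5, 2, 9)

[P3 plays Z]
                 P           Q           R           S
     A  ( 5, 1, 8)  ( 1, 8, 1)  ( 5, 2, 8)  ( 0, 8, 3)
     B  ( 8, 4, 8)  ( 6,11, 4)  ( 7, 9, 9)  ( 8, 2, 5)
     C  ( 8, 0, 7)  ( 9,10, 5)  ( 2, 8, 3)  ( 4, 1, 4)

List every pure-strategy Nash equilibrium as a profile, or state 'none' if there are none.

(A,P,X): not NE [P2→Q gives 6>4; P3→Z gives 8>3]
(A,P,Y): not NE [P2→R gives 5>1; P3→Z gives 8>6]
(A,P,Z): not NE [P1→C gives 8>5; P2→S gives 8>1]
(A,Q,X): not NE [P1→C gives 8>0; P3→Y gives 7>2]
(A,Q,Y): not NE [P1→C gives 6>3; P2→R gives 5>4]
(A,Q,Z): not NE [P1→C gives 9>1; P3→Y gives 7>1]
(A,R,X): not NE [P2→Q gives 6>1; P3→Z gives 8>4]
(A,R,Y): not NE [P1→C gives 9>8; P3→Z gives 8>6]
(A,R,Z): not NE [P1→B gives 7>5; P2→S gives 8>2]
(A,S,X): not NE [P2→Q gives 6>0; P3→Y gives 4>3]
(A,S,Y): not NE [P2→R gives 5>4]
(A,S,Z): not NE [P1→B gives 8>0; P3→Y gives 4>3]
(B,P,X): not NE [P1→A gives 9>6; P3→Z gives 8>3]
(B,P,Y): not NE [P1→A gives 5>3; P3→Z gives 8>2]
(B,P,Z): not NE [P2→Q gives 11>4]
(B,Q,X): not NE [P1→C gives 8>4; P2→P gives 6>5]
(B,Q,Y): not NE [P1→C gives 6>2; P3→X gives 6>1]
(B,Q,Z): not NE [P1→C gives 9>6; P3→X gives 6>4]
(B,R,X): not NE [P1→A gives 5>0; P2→P gives 6>4; P3→Z gives 9>1]
(B,R,Y): not NE [P1→C gives 9>4; P2→Q gives 8>6]
(B,R,Z): not NE [P2→Q gives 11>9]
(B,S,X): not NE [P1→A gives 9>8; P2→P gives 6>5; P3→Y gives 8>4]
(B,S,Y): not NE [P1→A gives 6>3; P2→Q gives 8>2]
(B,S,Z): not NE [P2→Q gives 11>2; P3→Y gives 8>5]
(C,P,X): not NE [P1→A gives 9>1; P2→R gives 8>2]
(C,P,Y): not NE [P1→A gives 5>4; P3→X gives 9>0]
(C,P,Z): not NE [P2→Q gives 10>0; P3→X gives 9>7]
(C,Q,X): not NE [P2→R gives 8>4; P3→Z gives 5>3]
(C,Q,Y): not NE [P2→R gives 8>0; P3→Z gives 5>1]
(C,Q,Z): NE
(C,R,X): not NE [P1→A gives 5>1; P3→Y gives 9>8]
(C,R,Y): NE
(C,R,Z): not NE [P1→B gives 7>2; P2→Q gives 10>8; P3→Y gives 9>3]
(C,S,X): not NE [P1→A gives 9>3; P2→R gives 8>0; P3→Y gives 9>3]
(C,S,Y): not NE [P1→A gives 6>5; P2→R gives 8>2]
(C,S,Z): not NE [P1→B gives 8>4; P2→Q gives 10>1; P3→Y gives 9>4]

PSNE = {(C,Q,Z), (C,R,Y)}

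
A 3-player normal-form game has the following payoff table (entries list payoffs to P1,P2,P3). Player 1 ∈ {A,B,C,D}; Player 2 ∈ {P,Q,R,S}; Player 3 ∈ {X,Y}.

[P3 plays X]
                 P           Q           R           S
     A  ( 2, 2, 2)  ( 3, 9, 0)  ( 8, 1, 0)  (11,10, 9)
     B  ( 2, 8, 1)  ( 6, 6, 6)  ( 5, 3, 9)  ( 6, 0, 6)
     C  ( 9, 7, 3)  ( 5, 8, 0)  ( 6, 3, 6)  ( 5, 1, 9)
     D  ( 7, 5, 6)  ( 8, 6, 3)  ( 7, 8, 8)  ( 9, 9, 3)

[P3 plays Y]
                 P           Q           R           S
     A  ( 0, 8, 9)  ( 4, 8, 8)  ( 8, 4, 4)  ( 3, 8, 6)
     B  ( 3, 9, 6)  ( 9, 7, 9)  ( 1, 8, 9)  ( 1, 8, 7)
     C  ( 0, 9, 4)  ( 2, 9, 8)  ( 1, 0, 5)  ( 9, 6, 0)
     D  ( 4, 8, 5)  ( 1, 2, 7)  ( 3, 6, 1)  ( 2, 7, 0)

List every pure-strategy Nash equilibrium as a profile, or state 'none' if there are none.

(A,P,X): not NE [P1→C gives 9>2; P2→S gives 10>2; P3→Y gives 9>2]
(A,P,Y): not NE [P1→D gives 4>0]
(A,Q,X): not NE [P1→D gives 8>3; P2→S gives 10>9; P3→Y gives 8>0]
(A,Q,Y): not NE [P1→B gives 9>4]
(A,R,X): not NE [P2→S gives 10>1; P3→Y gives 4>0]
(A,R,Y): not NE [P2→S gives 8>4]
(A,S,X): NE
(A,S,Y): not NE [P1→C gives 9>3; P3→X gives 9>6]
(B,P,X): not NE [P1→C gives 9>2; P3→Y gives 6>1]
(B,P,Y): not NE [P1→D gives 4>3]
(B,Q,X): not NE [P1→D gives 8>6; P2→P gives 8>6; P3→Y gives 9>6]
(B,Q,Y): not NE [P2→P gives 9>7]
(B,R,X): not NE [P1→A gives 8>5; P2→P gives 8>3]
(B,R,Y): not NE [P1→A gives 8>1; P2→P gives 9>8]
(B,S,X): not NE [P1→A gives 11>6; P2→P gives 8>0; P3→Y gives 7>6]
(B,S,Y): not NE [P1→C gives 9>1; P2→P gives 9>8]
(C,P,X): not NE [P2→Q gives 8>7; P3→Y gives 4>3]
(C,P,Y): not NE [P1→D gives 4>0]
(C,Q,X): not NE [P1→D gives 8>5; P3→Y gives 8>0]
(C,Q,Y): not NE [P1→B gives 9>2]
(C,R,X): not NE [P1→A gives 8>6; P2→Q gives 8>3]
(C,R,Y): not NE [P1→A gives 8>1; P2→Q gives 9>0; P3→X gives 6>5]
(C,S,X): not NE [P1→A gives 11>5; P2→Q gives 8>1]
(C,S,Y): not NE [P2→Q gives 9>6; P3→X gives 9>0]
(D,P,X): not NE [P1→C gives 9>7; P2→S gives 9>5]
(D,P,Y): not NE [P3→X gives 6>5]
(D,Q,X): not NE [P2→S gives 9>6; P3→Y gives 7>3]
(D,Q,Y): not NE [P1→B gives 9>1; P2→P gives 8>2]
(D,R,X): not NE [P1→A gives 8>7; P2→S gives 9>8]
(D,R,Y): not NE [P1→A gives 8>3; P2→P gives 8>6; P3→X gives 8>1]
(D,S,X): not NE [P1→A gives 11>9]
(D,S,Y): not NE [P1→C gives 9>2; P2→P gives 8>7; P3→X gives 3>0]

PSNE = {(A,S,X)}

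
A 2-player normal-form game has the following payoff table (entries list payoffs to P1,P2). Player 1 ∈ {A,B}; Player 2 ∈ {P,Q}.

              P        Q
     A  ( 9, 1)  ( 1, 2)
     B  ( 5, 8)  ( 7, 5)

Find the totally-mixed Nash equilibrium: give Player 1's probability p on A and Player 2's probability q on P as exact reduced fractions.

(p,q) = (3/4, 3/5)

P1 indiff ⇒ q·9+(1-q)·1 = q·5+(1-q)·7 ⇒ q(4) = (1-q)(6) ⇒ q = 3/5
P2 indiff ⇒ p·1+(1-p)·8 = p·2+(1-p)·5 ⇒ p(-1) = (1-p)(-3) ⇒ p = 3/4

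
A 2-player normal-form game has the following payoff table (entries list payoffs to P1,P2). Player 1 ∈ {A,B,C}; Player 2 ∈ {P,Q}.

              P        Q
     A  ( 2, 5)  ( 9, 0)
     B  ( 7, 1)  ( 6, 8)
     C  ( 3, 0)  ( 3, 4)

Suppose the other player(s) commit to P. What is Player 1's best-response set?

u_1(A vs P) = 2
u_1(B vs P) = 7
u_1(C vs P) = 3
max payoff 7 at {B}

BR_1 = {B}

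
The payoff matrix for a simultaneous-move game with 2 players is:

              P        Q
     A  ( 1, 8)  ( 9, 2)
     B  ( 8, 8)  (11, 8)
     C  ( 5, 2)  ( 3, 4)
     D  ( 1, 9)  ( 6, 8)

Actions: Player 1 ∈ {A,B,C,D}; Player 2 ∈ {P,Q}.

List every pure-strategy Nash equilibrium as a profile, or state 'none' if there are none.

NE set: (B,P), (B,Q)

(A,P): not NE [P1→B gives 8>1]
(A,Q): not NE [P1→B gives 11>9; P2→P gives 8>2]
(B,P): NE
(B,Q): NE
(C,P): not NE [P1→B gives 8>5; P2→Q gives 4>2]
(C,Q): not NE [P1→B gives 11>3]
(D,P): not NE [P1→B gives 8>1]
(D,Q): not NE [P1→B gives 11>6; P2→P gives 9>8]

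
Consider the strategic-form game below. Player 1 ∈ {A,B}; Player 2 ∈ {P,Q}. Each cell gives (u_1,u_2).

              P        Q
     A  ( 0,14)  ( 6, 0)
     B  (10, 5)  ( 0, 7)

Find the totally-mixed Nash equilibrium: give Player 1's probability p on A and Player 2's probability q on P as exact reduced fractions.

P1 mixes 1/8 on A; P2 mixes 3/8 on P

P1 indiff ⇒ q·0+(1-q)·6 = q·10+(1-q)·0 ⇒ q(-10) = (1-q)(-6) ⇒ q = 3/8
P2 indiff ⇒ p·14+(1-p)·5 = p·0+(1-p)·7 ⇒ p(14) = (1-p)(2) ⇒ p = 1/8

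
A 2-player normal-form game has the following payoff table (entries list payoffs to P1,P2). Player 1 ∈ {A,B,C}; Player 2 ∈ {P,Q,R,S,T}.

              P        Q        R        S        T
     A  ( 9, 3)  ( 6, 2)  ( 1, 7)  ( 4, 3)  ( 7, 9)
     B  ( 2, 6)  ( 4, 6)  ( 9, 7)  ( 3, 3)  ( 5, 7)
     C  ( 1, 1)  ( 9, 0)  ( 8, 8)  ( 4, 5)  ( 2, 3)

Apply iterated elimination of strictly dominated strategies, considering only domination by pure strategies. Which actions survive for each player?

Remaining: P1:{A,B} P2:{R,T}

P2 drop P (R beats it: A:7>3 B:7>6 C:8>1)
P2 drop Q (R beats it: A:7>2 B:7>6 C:8>0)
P2 drop S (R beats it: A:7>3 B:7>3 C:8>5)
P1 drop C (B beats it: R:9>8 T:5>2)
P1→{A,B} P2→{R,T}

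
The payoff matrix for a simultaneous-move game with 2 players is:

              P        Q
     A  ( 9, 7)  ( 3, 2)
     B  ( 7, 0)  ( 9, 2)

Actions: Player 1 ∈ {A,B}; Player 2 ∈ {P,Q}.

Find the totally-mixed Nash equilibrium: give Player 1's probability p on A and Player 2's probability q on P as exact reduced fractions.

P1 indiff ⇒ q·9+(1-q)·3 = q·7+(1-q)·9 ⇒ q(2) = (1-q)(6) ⇒ q = 3/4
P2 indiff ⇒ p·7+(1-p)·0 = p·2+(1-p)·2 ⇒ p(5) = (1-p)(2) ⇒ p = 2/7

(p,q) = (2/7, 3/4)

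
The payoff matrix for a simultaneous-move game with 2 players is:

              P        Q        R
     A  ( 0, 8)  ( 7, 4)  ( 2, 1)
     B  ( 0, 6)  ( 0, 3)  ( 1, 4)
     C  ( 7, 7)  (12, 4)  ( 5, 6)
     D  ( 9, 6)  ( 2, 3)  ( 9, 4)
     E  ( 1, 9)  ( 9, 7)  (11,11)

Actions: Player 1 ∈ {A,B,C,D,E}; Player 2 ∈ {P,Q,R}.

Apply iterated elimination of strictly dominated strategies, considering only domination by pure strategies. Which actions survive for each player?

IESDS → P1:{D,E} P2:{P,R}

P1 drop A (C beats it: P:7>0 Q:12>7 R:5>2)
P1 drop B (C beats it: P:7>0 Q:12>0 R:5>1)
P2 drop Q (P beats it: C:7>4 D:6>3 E:9>7)
P1 drop C (D beats it: P:9>7 R:9>5)
P1→{D,E} P2→{P,R}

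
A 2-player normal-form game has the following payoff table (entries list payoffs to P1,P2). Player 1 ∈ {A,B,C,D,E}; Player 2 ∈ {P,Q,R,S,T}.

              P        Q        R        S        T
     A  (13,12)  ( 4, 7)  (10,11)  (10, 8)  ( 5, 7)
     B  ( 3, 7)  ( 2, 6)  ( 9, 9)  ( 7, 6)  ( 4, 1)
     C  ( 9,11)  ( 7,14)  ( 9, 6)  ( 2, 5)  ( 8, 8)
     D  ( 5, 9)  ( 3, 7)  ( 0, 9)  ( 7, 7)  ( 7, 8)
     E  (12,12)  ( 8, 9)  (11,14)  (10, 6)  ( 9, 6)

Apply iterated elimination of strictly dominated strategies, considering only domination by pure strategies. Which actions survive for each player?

IESDS → P1:{A,E} P2:{P,R}

P1 drop B (A beats it: P:13>3 Q:4>2 R:10>9 S:10>7 T:5>4)
P1 drop C (E beats it: P:12>9 Q:8>7 R:11>9 S:10>2 T:9>8)
P1 drop D (E beats it: P:12>5 Q:8>3 R:11>0 S:10>7 T:9>7)
P2 drop Q (P beats it: A:12>7 E:12>9)
P2 drop S (P beats it: A:12>8 E:12>6)
P2 drop T (P beats it: A:12>7 E:12>6)
P1→{A,E} P2→{P,R}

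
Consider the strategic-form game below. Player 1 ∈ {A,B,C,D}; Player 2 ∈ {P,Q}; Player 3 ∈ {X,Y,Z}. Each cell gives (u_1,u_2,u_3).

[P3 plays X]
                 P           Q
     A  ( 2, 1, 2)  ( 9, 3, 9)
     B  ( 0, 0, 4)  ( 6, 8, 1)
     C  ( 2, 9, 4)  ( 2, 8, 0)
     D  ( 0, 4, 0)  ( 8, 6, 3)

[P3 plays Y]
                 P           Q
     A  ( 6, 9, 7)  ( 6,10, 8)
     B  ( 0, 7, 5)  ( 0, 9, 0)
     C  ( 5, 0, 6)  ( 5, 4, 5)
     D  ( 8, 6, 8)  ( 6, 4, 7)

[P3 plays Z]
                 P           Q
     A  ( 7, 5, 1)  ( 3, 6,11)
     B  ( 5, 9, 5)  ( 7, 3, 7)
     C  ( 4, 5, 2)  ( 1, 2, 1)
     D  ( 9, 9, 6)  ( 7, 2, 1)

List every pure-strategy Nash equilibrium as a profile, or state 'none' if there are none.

(A,P,X): not NE [P2→Q gives 3>1; P3→Y gives 7>2]
(A,P,Y): not NE [P1→D gives 8>6; P2→Q gives 10>9]
(A,P,Z): not NE [P1→D gives 9>7; P2→Q gives 6>5; P3→Y gives 7>1]
(A,Q,X): not NE [P3→Z gives 11>9]
(A,Q,Y): not NE [P3→Z gives 11>8]
(A,Q,Z): not NE [P1→D gives 7>3]
(B,P,X): not NE [P1→C gives 2>0; P2→Q gives 8>0; P3→Z gives 5>4]
(B,P,Y): not NE [P1→D gives 8>0; P2→Q gives 9>7]
(B,P,Z): not NE [P1→D gives 9>5]
(B,Q,X): not NE [P1→A gives 9>6; P3→Z gives 7>1]
(B,Q,Y): not NE [P1→D gives 6>0; P3→Z gives 7>0]
(B,Q,Z): not NE [P2→P gives 9>3]
(C,P,X): not NE [P3→Y gives 6>4]
(C,P,Y): not NE [P1→D gives 8>5; P2→Q gives 4>0]
(C,P,Z): not NE [P1→D gives 9>4; P3→Y gives 6>2]
(C,Q,X): not NE [P1→A gives 9>2; P2→P gives 9>8; P3→Y gives 5>0]
(C,Q,Y): not NE [P1→D gives 6>5]
(C,Q,Z): not NE [P1→D gives 7>1; P2→P gives 5>2; P3→Y gives 5>1]
(D,P,X): not NE [P1→C gives 2>0; P2→Q gives 6>4; P3→Y gives 8>0]
(D,P,Y): NE
(D,P,Z): not NE [P3→Y gives 8>6]
(D,Q,X): not NE [P1→A gives 9>8; P3→Y gives 7>3]
(D,Q,Y): not NE [P2→P gives 6>4]
(D,Q,Z): not NE [P2→P gives 9>2; P3→Y gives 7>1]

Nash profiles: (D,P,Y)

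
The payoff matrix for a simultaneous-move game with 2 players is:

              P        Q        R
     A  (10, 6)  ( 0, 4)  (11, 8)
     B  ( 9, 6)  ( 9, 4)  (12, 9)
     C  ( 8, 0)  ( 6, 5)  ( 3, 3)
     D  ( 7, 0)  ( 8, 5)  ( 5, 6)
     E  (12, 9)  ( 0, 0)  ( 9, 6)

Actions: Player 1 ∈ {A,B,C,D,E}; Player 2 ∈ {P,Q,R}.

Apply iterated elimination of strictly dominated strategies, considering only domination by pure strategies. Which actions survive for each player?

P1 drop C (B beats it: P:9>8 Q:9>6 R:12>3)
P1 drop D (B beats it: P:9>7 Q:9>8 R:12>5)
P2 drop Q (P beats it: A:6>4 B:6>4 E:9>0)
P1→{A,B,E} P2→{P,R}

Survivors P1:{A,B,E} P2:{P,R}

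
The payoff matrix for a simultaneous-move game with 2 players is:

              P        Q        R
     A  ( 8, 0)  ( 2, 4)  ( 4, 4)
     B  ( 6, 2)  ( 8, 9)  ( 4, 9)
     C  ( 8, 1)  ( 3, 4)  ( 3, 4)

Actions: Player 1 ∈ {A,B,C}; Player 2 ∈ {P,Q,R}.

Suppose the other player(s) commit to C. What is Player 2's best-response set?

P2 best: {Q,R}

u_2(P vs C) = 1
u_2(Q vs C) = 4
u_2(R vs C) = 4
max payoff 4 at {Q,R}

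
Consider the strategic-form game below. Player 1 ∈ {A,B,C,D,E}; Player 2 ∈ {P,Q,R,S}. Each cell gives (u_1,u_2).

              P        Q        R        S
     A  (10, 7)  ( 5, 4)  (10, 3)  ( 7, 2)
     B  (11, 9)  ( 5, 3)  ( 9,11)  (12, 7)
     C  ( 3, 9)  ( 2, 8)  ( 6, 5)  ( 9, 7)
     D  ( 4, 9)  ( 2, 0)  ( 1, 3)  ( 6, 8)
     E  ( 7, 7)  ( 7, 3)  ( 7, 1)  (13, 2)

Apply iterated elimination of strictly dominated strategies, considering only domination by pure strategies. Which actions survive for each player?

P1 drop C (B beats it: P:11>3 Q:5>2 R:9>6 S:12>9)
P1 drop D (A beats it: P:10>4 Q:5>2 R:10>1 S:7>6)
P2 drop Q (P beats it: A:7>4 B:9>3 E:7>3)
P2 drop S (P beats it: A:7>2 B:9>7 E:7>2)
P1 drop E (A beats it: P:10>7 R:10>7)
P1→{A,B} P2→{P,R}

Survivors P1:{A,B} P2:{P,R}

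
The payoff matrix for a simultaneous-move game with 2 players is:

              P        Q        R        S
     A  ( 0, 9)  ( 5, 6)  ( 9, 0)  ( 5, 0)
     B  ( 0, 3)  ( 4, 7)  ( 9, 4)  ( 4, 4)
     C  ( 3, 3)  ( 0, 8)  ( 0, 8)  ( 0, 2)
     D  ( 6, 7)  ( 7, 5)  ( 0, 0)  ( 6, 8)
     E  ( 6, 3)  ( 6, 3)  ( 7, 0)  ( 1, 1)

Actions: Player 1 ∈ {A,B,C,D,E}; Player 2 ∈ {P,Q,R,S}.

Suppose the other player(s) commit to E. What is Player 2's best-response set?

P2 best: {P,Q}

u_2(P vs E) = 3
u_2(Q vs E) = 3
u_2(R vs E) = 0
u_2(S vs E) = 1
max payoff 3 at {P,Q}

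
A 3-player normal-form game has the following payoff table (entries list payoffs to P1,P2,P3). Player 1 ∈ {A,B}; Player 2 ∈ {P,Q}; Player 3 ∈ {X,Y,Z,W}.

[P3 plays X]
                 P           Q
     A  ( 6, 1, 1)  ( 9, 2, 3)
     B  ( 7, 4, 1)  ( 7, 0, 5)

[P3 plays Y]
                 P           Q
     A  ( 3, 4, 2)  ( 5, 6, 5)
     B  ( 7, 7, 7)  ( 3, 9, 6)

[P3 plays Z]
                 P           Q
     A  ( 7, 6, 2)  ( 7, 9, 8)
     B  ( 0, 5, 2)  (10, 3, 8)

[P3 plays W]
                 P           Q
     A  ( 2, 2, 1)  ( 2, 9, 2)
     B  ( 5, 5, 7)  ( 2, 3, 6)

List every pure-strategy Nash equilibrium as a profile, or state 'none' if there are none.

NE set: (B,P,W)

(A,P,X): not NE [P1→B gives 7>6; P2→Q gives 2>1; P3→Z gives 2>1]
(A,P,Y): not NE [P1→B gives 7>3; P2→Q gives 6>4]
(A,P,Z): not NE [P2→Q gives 9>6]
(A,P,W): not NE [P1→B gives 5>2; P2→Q gives 9>2; P3→Z gives 2>1]
(A,Q,X): not NE [P3→Z gives 8>3]
(A,Q,Y): not NE [P3→Z gives 8>5]
(A,Q,Z): not NE [P1→B gives 10>7]
(A,Q,W): not NE [P3→Z gives 8>2]
(B,P,X): not NE [P3→W gives 7>1]
(B,P,Y): not NE [P2→Q gives 9>7]
(B,P,Z): not NE [P1→A gives 7>0; P3→W gives 7>2]
(B,P,W): NE
(B,Q,X): not NE [P1→A gives 9>7; P2→P gives 4>0; P3→Z gives 8>5]
(B,Q,Y): not NE [P1→A gives 5>3; P3→Z gives 8>6]
(B,Q,Z): not NE [P2→P gives 5>3]
(B,Q,W): not NE [P2→P gives 5>3; P3→Z gives 8>6]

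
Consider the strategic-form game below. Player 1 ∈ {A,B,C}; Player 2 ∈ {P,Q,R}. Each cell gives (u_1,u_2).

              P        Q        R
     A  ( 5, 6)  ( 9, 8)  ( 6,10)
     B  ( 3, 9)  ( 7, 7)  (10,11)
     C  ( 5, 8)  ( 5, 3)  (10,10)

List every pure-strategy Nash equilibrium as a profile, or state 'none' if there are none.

Nash profiles: (B,R), (C,R)

(A,P): not NE [P2→R gives 10>6]
(A,Q): not NE [P2→R gives 10>8]
(A,R): not NE [P1→C gives 10>6]
(B,P): not NE [P1→C gives 5>3; P2→R gives 11>9]
(B,Q): not NE [P1→A gives 9>7; P2→R gives 11>7]
(B,R): NE
(C,P): not NE [P2→R gives 10>8]
(C,Q): not NE [P1→A gives 9>5; P2→R gives 10>3]
(C,R): NE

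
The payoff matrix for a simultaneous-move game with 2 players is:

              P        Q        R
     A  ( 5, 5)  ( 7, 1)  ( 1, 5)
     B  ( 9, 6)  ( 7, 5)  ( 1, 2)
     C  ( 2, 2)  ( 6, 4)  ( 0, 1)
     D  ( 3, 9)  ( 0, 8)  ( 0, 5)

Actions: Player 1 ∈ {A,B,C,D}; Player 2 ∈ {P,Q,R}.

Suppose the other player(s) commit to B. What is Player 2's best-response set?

u_2(P vs B) = 6
u_2(Q vs B) = 5
u_2(R vs B) = 2
max payoff 6 at {P}

P2 best: {P}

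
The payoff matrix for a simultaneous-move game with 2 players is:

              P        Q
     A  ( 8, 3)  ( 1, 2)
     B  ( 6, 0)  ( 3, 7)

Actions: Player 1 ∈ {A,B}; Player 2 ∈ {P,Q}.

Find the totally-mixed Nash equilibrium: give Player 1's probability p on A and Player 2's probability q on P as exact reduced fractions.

(p,q) = (7/8, 1/2)

P1 indiff ⇒ q·8+(1-q)·1 = q·6+(1-q)·3 ⇒ q(2) = (1-q)(2) ⇒ q = 1/2
P2 indiff ⇒ p·3+(1-p)·0 = p·2+(1-p)·7 ⇒ p(1) = (1-p)(7) ⇒ p = 7/8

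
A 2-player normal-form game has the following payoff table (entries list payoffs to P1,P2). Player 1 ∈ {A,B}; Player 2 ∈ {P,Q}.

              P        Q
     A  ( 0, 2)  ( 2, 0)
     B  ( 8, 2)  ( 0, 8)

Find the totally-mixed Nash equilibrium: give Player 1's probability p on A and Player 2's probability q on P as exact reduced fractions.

P1 mixes 3/4 on A; P2 mixes 1/5 on P

P1 indiff ⇒ q·0+(1-q)·2 = q·8+(1-q)·0 ⇒ q(-8) = (1-q)(-2) ⇒ q = 1/5
P2 indiff ⇒ p·2+(1-p)·2 = p·0+(1-p)·8 ⇒ p(2) = (1-p)(6) ⇒ p = 3/4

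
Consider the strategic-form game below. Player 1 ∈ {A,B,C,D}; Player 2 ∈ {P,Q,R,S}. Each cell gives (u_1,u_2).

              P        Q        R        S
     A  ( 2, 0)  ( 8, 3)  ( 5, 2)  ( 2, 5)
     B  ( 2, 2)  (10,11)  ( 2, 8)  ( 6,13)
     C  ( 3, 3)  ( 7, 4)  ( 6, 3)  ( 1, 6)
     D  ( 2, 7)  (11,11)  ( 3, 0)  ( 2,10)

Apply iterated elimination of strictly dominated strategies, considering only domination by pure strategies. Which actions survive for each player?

P2 drop P (Q beats it: A:3>0 B:11>2 C:4>3 D:11>7)
P2 drop R (Q beats it: A:3>2 B:11>8 C:4>3 D:11>0)
P1 drop A (B beats it: Q:10>8 S:6>2)
P1 drop C (B beats it: Q:10>7 S:6>1)
P1→{B,D} P2→{Q,S}

Remaining: P1:{B,D} P2:{Q,S}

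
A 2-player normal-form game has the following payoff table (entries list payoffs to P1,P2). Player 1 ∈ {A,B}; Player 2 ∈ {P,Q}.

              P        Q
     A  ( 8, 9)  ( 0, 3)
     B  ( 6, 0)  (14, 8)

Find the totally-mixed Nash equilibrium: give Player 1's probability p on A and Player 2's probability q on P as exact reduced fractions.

P1 indiff ⇒ q·8+(1-q)·0 = q·6+(1-q)·14 ⇒ q(2) = (1-q)(14) ⇒ q = 7/8
P2 indiff ⇒ p·9+(1-p)·0 = p·3+(1-p)·8 ⇒ p(6) = (1-p)(8) ⇒ p = 4/7

(p,q) = (4/7, 7/8)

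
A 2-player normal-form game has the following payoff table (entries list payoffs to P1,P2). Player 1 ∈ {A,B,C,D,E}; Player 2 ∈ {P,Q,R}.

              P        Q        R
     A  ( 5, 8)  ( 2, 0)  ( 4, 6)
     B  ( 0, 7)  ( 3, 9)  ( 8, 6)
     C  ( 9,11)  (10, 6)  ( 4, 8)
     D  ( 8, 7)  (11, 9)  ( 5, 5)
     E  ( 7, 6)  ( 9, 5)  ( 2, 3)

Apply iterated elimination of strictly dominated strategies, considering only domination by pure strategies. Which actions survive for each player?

P1 drop A (D beats it: P:8>5 Q:11>2 R:5>4)
P1 drop E (C beats it: P:9>7 Q:10>9 R:4>2)
P2 drop R (P beats it: B:7>6 C:11>8 D:7>5)
P1 drop B (C beats it: P:9>0 Q:10>3)
P1→{C,D} P2→{P,Q}

IESDS → P1:{C,D} P2:{P,Q}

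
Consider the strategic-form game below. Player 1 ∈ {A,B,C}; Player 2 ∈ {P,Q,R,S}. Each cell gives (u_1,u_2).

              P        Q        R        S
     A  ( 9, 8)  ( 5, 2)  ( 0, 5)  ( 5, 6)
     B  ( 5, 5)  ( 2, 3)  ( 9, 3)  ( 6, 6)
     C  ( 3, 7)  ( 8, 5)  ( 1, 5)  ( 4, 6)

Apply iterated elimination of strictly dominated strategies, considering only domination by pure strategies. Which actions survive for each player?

Survivors P1:{A,B} P2:{P,S}

P2 drop Q (P beats it: A:8>2 B:5>3 C:7>5)
P1 drop C (B beats it: P:5>3 R:9>1 S:6>4)
P2 drop R (P beats it: A:8>5 B:5>3)
P1→{A,B} P2→{P,S}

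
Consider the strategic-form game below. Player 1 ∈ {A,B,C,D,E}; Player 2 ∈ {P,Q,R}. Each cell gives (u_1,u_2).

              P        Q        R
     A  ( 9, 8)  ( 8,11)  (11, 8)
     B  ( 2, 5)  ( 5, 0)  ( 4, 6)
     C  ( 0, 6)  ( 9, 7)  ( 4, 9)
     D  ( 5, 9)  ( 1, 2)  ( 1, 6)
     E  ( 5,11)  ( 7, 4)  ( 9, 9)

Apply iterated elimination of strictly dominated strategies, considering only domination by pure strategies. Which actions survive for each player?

IESDS → P1:{A,C} P2:{Q,R}

P1 drop B (A beats it: P:9>2 Q:8>5 R:11>4)
P1 drop D (A beats it: P:9>5 Q:8>1 R:11>1)
P1 drop E (A beats it: P:9>5 Q:8>7 R:11>9)
P2 drop P (Q beats it: A:11>8 C:7>6)
P1→{A,C} P2→{Q,R}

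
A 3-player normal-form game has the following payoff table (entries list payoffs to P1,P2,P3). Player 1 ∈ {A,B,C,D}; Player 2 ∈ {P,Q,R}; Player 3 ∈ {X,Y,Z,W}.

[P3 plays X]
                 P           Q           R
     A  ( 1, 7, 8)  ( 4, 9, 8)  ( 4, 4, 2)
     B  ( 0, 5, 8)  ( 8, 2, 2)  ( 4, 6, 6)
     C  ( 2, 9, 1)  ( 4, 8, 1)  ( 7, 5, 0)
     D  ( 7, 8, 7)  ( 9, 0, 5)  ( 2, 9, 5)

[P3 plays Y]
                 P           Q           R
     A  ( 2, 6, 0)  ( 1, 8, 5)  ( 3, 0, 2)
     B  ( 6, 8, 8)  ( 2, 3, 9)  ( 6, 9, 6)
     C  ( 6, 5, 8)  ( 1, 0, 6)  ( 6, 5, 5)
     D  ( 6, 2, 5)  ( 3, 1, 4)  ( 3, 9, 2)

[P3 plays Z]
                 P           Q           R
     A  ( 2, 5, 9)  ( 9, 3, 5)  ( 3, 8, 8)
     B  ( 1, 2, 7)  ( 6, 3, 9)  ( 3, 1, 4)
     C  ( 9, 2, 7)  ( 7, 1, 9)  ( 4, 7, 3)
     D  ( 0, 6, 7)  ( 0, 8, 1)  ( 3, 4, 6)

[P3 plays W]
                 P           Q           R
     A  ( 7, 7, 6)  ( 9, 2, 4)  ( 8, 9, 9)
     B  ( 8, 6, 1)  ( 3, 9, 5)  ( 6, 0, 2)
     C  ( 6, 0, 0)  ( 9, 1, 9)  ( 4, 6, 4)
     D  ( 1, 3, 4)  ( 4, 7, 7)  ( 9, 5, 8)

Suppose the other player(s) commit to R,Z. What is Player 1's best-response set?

u_1(A vs R,Z) = 3
u_1(B vs R,Z) = 3
u_1(C vs R,Z) = 4
u_1(D vs R,Z) = 3
max payoff 4 at {C}

BR_1 = {C}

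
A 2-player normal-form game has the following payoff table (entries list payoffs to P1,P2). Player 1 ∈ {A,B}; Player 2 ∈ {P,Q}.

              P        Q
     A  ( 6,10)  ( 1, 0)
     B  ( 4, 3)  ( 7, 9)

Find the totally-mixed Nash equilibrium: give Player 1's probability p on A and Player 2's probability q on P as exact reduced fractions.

(p,q) = (3/8, 3/4)

P1 indiff ⇒ q·6+(1-q)·1 = q·4+(1-q)·7 ⇒ q(2) = (1-q)(6) ⇒ q = 3/4
P2 indiff ⇒ p·10+(1-p)·3 = p·0+(1-p)·9 ⇒ p(10) = (1-p)(6) ⇒ p = 3/8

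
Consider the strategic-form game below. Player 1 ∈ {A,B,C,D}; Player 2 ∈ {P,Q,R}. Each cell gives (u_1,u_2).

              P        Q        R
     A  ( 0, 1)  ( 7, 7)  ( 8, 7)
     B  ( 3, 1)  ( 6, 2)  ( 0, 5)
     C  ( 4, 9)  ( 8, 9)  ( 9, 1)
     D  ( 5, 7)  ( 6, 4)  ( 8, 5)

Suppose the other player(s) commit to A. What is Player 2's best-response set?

P2 best: {Q,R}

u_2(P vs A) = 1
u_2(Q vs A) = 7
u_2(R vs A) = 7
max payoff 7 at {Q,R}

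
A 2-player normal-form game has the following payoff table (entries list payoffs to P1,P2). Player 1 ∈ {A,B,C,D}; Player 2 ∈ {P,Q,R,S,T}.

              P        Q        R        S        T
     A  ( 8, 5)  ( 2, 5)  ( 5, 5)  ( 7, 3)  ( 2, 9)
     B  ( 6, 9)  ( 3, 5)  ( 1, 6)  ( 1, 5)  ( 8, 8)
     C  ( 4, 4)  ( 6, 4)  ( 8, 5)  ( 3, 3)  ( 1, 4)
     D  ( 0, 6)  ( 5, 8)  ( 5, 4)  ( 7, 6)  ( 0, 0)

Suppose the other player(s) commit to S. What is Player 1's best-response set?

u_1(A vs S) = 7
u_1(B vs S) = 1
u_1(C vs S) = 3
u_1(D vs S) = 7
max payoff 7 at {A,D}

argmax u_1 = {A,D}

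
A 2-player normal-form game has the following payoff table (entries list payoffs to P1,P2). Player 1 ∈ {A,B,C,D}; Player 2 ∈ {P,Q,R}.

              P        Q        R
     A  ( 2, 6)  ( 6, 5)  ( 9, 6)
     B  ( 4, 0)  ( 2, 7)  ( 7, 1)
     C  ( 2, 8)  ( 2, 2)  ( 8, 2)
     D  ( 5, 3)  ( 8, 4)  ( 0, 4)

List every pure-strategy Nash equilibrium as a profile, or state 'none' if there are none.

Nash profiles: (A,R), (D,Q)

(A,P): not NE [P1→D gives 5>2]
(A,Q): not NE [P1→D gives 8>6; P2→R gives 6>5]
(A,R): NE
(B,P): not NE [P1→D gives 5>4; P2→Q gives 7>0]
(B,Q): not NE [P1→D gives 8>2]
(B,R): not NE [P1→A gives 9>7; P2→Q gives 7>1]
(C,P): not NE [P1→D gives 5>2]
(C,Q): not NE [P1→D gives 8>2; P2→P gives 8>2]
(C,R): not NE [P1→A gives 9>8; P2→P gives 8>2]
(D,P): not NE [P2→R gives 4>3]
(D,Q): NE
(D,R): not NE [P1→A gives 9>0]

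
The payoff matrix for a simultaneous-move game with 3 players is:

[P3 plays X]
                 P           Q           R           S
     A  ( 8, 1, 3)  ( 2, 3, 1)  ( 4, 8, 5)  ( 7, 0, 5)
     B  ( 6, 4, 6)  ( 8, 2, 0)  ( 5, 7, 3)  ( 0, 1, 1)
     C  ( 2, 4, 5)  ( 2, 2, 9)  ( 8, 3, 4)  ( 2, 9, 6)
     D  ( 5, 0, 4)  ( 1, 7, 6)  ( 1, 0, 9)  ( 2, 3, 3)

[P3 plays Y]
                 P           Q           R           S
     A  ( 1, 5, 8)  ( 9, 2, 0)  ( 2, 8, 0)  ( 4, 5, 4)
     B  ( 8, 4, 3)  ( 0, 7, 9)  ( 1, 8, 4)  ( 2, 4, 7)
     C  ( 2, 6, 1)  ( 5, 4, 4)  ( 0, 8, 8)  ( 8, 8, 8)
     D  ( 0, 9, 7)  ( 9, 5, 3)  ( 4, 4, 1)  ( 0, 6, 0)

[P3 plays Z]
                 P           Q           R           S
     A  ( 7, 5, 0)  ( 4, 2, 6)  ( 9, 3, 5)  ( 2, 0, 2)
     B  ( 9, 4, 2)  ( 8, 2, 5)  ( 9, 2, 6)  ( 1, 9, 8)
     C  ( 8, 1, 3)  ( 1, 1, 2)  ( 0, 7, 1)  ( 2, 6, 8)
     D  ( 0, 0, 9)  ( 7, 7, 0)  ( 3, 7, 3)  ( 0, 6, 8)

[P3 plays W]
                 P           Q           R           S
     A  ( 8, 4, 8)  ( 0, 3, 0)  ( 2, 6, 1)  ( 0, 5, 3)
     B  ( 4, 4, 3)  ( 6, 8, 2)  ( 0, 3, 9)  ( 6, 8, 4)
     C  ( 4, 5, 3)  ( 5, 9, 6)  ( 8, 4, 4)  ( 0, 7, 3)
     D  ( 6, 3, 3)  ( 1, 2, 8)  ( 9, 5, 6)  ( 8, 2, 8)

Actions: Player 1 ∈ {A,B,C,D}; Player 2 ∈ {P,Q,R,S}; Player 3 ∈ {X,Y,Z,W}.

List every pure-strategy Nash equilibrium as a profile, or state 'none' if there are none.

PSNE = {(C,S,Y)}

(A,P,X): not NE [P2→R gives 8>1; P3→W gives 8>3]
(A,P,Y): not NE [P1→B gives 8>1; P2→R gives 8>5]
(A,P,Z): not NE [P1→B gives 9>7; P3→W gives 8>0]
(A,P,W): not NE [P2→R gives 6>4]
(A,Q,X): not NE [P1→B gives 8>2; P2→R gives 8>3; P3→Z gives 6>1]
(A,Q,Y): not NE [P2→R gives 8>2; P3→Z gives 6>0]
(A,Q,Z): not NE [P1→B gives 8>4; P2→P gives 5>2]
(A,Q,W): not NE [P1→B gives 6>0; P2→R gives 6>3; P3→Z gives 6>0]
(A,R,X): not NE [P1→C gives 8>4]
(A,R,Y): not NE [P1→D gives 4>2; P3→Z gives 5>0]
(A,R,Z): not NE [P2→P gives 5>3]
(A,R,W): not NE [P1→D gives 9>2; P3→Z gives 5>1]
(A,S,X): not NE [P2→R gives 8>0]
(A,S,Y): not NE [P1→C gives 8>4; P2→R gives 8>5; P3→X gives 5>4]
(A,S,Z): not NE [P2→P gives 5>0; P3→X gives 5>2]
(A,S,W): not NE [P1→D gives 8>0; P2→R gives 6>5; P3→X gives 5>3]
(B,P,X): not NE [P1→A gives 8>6; P2→R gives 7>4]
(B,P,Y): not NE [P2→R gives 8>4; P3→X gives 6>3]
(B,P,Z): not NE [P2→S gives 9>4; P3→X gives 6>2]
(B,P,W): not NE [P1→A gives 8>4; P2→S gives 8>4; P3→X gives 6>3]
(B,Q,X): not NE [P2→R gives 7>2; P3→Y gives 9>0]
(B,Q,Y): not NE [P1→D gives 9>0; P2→R gives 8>7]
(B,Q,Z): not NE [P2→S gives 9>2; P3→Y gives 9>5]
(B,Q,W): not NE [P3→Y gives 9>2]
(B,R,X): not NE [P1→C gives 8>5; P3→W gives 9>3]
(B,R,Y): not NE [P1→D gives 4>1; P3→W gives 9>4]
(B,R,Z): not NE [P2→S gives 9>2; P3→W gives 9>6]
(B,R,W): not NE [P1→D gives 9>0; P2→S gives 8>3]
(B,S,X): not NE [P1→A gives 7>0; P2→R gives 7>1; P3→Z gives 8>1]
(B,S,Y): not NE [P1→C gives 8>2; P2→R gives 8>4; P3→Z gives 8>7]
(B,S,Z): not NE [P1→C gives 2>1]
(B,S,W): not NE [P1→D gives 8>6; P3→Z gives 8>4]
(C,P,X): not NE [P1→A gives 8>2; P2→S gives 9>4]
(C,P,Y): not NE [P1→B gives 8>2; P2→S gives 8>6; P3→X gives 5>1]
(C,P,Z): not NE [P1→B gives 9>8; P2→R gives 7>1; P3→X gives 5>3]
(C,P,W): not NE [P1→A gives 8>4; P2→Q gives 9>5; P3→X gives 5>3]
(C,Q,X): not NE [P1→B gives 8>2; P2→S gives 9>2]
(C,Q,Y): not NE [P1→D gives 9>5; P2→S gives 8>4; P3→X gives 9>4]
(C,Q,Z): not NE [P1→B gives 8>1; P2→R gives 7>1; P3→X gives 9>2]
(C,Q,W): not NE [P1→B gives 6>5; P3→X gives 9>6]
(C,R,X): not NE [P2→S gives 9>3; P3→Y gives 8>4]
(C,R,Y): not NE [P1→D gives 4>0]
(C,R,Z): not NE [P1→B gives 9>0; P3→Y gives 8>1]
(C,R,W): not NE [P1→D gives 9>8; P2→Q gives 9>4; P3→Y gives 8>4]
(C,S,X): not NE [P1→A gives 7>2; P3→Z gives 8>6]
(C,S,Y): NE
(C,S,Z): not NE [P2→R gives 7>6]
(C,S,W): not NE [P1→D gives 8>0; P2→Q gives 9>7; P3→Z gives 8>3]
(D,P,X): not NE [P1→A gives 8>5; P2→Q gives 7>0; P3→Z gives 9>4]
(D,P,Y): not NE [P1→B gives 8>0; P3→Z gives 9>7]
(D,P,Z): not NE [P1→B gives 9>0; P2→R gives 7>0]
(D,P,W): not NE [P1→A gives 8>6; P2→R gives 5>3; P3→Z gives 9>3]
(D,Q,X): not NE [P1→B gives 8>1; P3→W gives 8>6]
(D,Q,Y): not NE [P2→P gives 9>5; P3→W gives 8>3]
(D,Q,Z): not NE [P1→B gives 8>7; P3→W gives 8>0]
(D,Q,W): not NE [P1→B gives 6>1; P2→R gives 5>2]
(D,R,X): not NE [P1→C gives 8>1; P2→Q gives 7>0]
(D,R,Y): not NE [P2→P gives 9>4; P3→X gives 9>1]
(D,R,Z): not NE [P1→B gives 9>3; P3→X gives 9>3]
(D,R,W): not NE [P3→X gives 9>6]
(D,S,X): not NE [P1→A gives 7>2; P2→Q gives 7>3; P3→W gives 8>3]
(D,S,Y): not NE [P1→C gives 8>0; P2→P gives 9>6; P3→W gives 8>0]
(D,S,Z): not NE [P1→C gives 2>0; P2→R gives 7>6]
(D,S,W): not NE [P2→R gives 5>2]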